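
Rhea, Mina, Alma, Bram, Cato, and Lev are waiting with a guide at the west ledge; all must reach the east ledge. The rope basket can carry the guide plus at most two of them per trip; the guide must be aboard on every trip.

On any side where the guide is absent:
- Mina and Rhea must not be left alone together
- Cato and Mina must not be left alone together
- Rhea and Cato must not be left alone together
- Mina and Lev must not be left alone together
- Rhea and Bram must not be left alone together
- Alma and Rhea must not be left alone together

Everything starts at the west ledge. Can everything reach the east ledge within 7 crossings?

Counting alone: the guide can take at most 2 across per trip to the east ledge, so moving all 6 needs at least 3 loaded trips out, with a return between consecutive ones — at least 5 crossings.
The safety rule pushes this higher. Following every safe sequence of crossings, the most of the 6 that can be at the east ledge as the rope basket arrives there on crossings 5, 7 is 4, 5 respectively — never all 6.
So the move cannot be finished within 7 crossings. (The shortest complete plan takes 9:)
1. Guide goes to the east ledge with Mina and Rhea.  [the west ledge: Alma, Bram, Cato, Lev | the east ledge: Mina, Rhea]
2. Guide goes back to the west ledge with Rhea.  [the west ledge: Alma, Bram, Cato, Lev, Rhea | the east ledge: Mina]
3. Guide goes to the east ledge with Alma and Rhea.  [the west ledge: Bram, Cato, Lev | the east ledge: Alma, Mina, Rhea]
4. Guide goes back to the west ledge with Rhea.  [the west ledge: Bram, Cato, Lev, Rhea | the east ledge: Alma, Mina]
5. Guide goes to the east ledge with Bram and Rhea.  [the west ledge: Cato, Lev | the east ledge: Alma, Bram, Mina, Rhea]
6. Guide goes back to the west ledge with Rhea.  [the west ledge: Cato, Lev, Rhea | the east ledge: Alma, Bram, Mina]
7. Guide goes to the east ledge with Cato and Lev.  [the west ledge: Rhea | the east ledge: Alma, Bram, Cato, Lev, Mina]
8. Guide goes back to the west ledge with Mina.  [the west ledge: Mina, Rhea | the east ledge: Alma, Bram, Cato, Lev]
9. Guide goes to the east ledge with Mina and Rhea.  [the west ledge: — | the east ledge: Alma, Bram, Cato, Lev, Mina, Rhea]

No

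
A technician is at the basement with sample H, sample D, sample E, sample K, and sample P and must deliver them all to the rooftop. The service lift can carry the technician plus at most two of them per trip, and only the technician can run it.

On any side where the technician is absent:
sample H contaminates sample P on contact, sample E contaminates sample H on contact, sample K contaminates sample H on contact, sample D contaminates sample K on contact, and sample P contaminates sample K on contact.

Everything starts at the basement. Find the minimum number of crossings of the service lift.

7

Counting alone: the technician can take at most 2 across per trip to the rooftop, so moving all 5 needs at least 3 loaded trips out, with a return between consecutive ones — at least 5 crossings.
The safety rule pushes this higher. Following every safe sequence of crossings, the most of the 5 that can be at the rooftop as the service lift arrives there on crossing 5 is 4 — never all 5.
So no plan with fewer than 7 crossings exists, and this one achieves 7:
1. Technician goes to the rooftop with sample H and sample K.  [the basement: sample D, sample E, sample P | the rooftop: sample H, sample K]
2. Technician goes back to the basement with sample H.  [the basement: sample D, sample E, sample H, sample P | the rooftop: sample K]
3. Technician goes to the rooftop with sample D and sample H.  [the basement: sample E, sample P | the rooftop: sample D, sample H, sample K]
4. Technician goes back to the basement with sample K.  [the basement: sample E, sample K, sample P | the rooftop: sample D, sample H]
5. Technician goes to the rooftop with sample E and sample P.  [the basement: sample K | the rooftop: sample D, sample E, sample H, sample P]
6. Technician goes back to the basement with sample H.  [the basement: sample H, sample K | the rooftop: sample D, sample E, sample P]
7. Technician goes to the rooftop with sample H and sample K.  [the basement: — | the rooftop: sample D, sample E, sample H, sample K, sample P]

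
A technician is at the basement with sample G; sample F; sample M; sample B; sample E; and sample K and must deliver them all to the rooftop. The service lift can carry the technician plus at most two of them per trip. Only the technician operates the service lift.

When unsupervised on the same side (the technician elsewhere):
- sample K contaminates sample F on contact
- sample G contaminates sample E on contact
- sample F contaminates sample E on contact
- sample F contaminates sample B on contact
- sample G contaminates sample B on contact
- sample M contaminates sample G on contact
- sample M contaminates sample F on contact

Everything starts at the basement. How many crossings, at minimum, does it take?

Counting alone: the technician can take at most 2 across per trip to the rooftop, so moving all 6 needs at least 3 loaded trips out, with a return between consecutive ones — at least 5 crossings.
The safety rule pushes this higher. Following every safe sequence of crossings, the most of the 6 that can be at the rooftop as the service lift arrives there on crossing 5 is 4 — never all 6.
So no plan with fewer than 7 crossings exists, and this one achieves 7:
1. Technician goes to the rooftop with sample F and sample G.
2. Technician goes back to the basement alone.
3. Technician goes to the rooftop with sample B and sample M.
4. Technician goes back to the basement with sample F and sample G.
5. Technician goes to the rooftop with sample E and sample K.
6. Technician goes back to the basement alone.
7. Technician goes to the rooftop with sample F and sample G.

7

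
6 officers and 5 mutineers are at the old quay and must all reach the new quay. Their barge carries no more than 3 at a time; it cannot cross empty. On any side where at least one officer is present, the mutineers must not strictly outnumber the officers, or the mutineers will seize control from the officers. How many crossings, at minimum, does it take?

9

Counting alone: each trip to the new quay takes at most 3 across and each return brings at least 1 back, so after t trips out (and t−1 returns) at most 3t − (t−1) of the 11 are across; that first reaches 11 at t = 5, so at least 9 crossings are needed.
The plan below uses exactly 9 crossings, so it is optimal:
1. 3 mutineers → the new quay.  (the old quay: 6O 2M; the new quay: 0O 3M)
2. 1 mutineer ← the old quay.  (the old quay: 6O 3M; the new quay: 0O 2M)
3. 3 officers → the new quay.  (the old quay: 3O 3M; the new quay: 3O 2M)
4. 1 officer ← the old quay.  (the old quay: 4O 3M; the new quay: 2O 2M)
5. 2 officers and 1 mutineer → the new quay.  (the old quay: 2O 2M; the new quay: 4O 3M)
6. 1 officer ← the old quay.  (the old quay: 3O 2M; the new quay: 3O 3M)
7. 2 officers and 1 mutineer → the new quay.  (the old quay: 1O 1M; the new quay: 5O 4M)
8. 1 officer ← the old quay.  (the old quay: 2O 1M; the new quay: 4O 4M)
9. 2 officers and 1 mutineer → the new quay.  (the old quay: 0O 0M; the new quay: 6O 5M)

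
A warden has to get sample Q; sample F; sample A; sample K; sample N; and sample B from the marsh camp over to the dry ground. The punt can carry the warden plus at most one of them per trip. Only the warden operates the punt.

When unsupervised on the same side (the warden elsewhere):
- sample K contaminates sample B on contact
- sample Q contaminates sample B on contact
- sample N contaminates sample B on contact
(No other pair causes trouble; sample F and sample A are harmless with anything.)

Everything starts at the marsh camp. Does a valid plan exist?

No

Following every safe sequence of crossings from the start, the most of the 6 that can be at the dry ground as the punt arrives there on crossings 1, 3, 5, 7 is 1, 2, 3, 4 respectively; the best ever achieved is 4 of 6.
From crossing 9 on, no configuration arises that was not already reachable earlier: only 36 distinct safe configurations (who is on which side, and where the punt is) can ever be reached, none of them has everyone across, and every continuation just revisits them. So no valid plan exists.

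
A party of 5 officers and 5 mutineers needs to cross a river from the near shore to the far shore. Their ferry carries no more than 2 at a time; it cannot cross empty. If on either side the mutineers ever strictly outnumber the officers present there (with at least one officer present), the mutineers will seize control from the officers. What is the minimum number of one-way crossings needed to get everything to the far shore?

Following every safe sequence of crossings from the start, the most of the 10 that can be at the far shore as the ferry arrives there on crossings 1, 3, 5, 7 is 2, 3, 4, 5 respectively; the best ever achieved is 5 of 10.
From crossing 9 on, no configuration arises that was not already reachable earlier: only 13 distinct safe configurations (who is on which side, and where the ferry is) can ever be reached, none of them has everyone across, and every continuation just revisits them. They are: 0 officers + 0 mutineers across (ferry back at the start); 0 officers + 1 mutineer across (ferry there); 0 officers + 1 mutineer across (ferry back at the start); 0 officers + 2 mutineers across (ferry there); 0 officers + 2 mutineers across (ferry back at the start); 0 officers + 3 mutineers across (ferry there); 0 officers + 3 mutineers across (ferry back at the start); 0 officers + 4 mutineers across (ferry there); 0 officers + 4 mutineers across (ferry back at the start); 0 officers + 5 mutineers across (ferry there); 1 officer + 1 mutineer across (ferry there); 1 officer + 1 mutineer across (ferry back at the start); 2 officers + 2 mutineers across (ferry there). So no valid plan exists.

impossible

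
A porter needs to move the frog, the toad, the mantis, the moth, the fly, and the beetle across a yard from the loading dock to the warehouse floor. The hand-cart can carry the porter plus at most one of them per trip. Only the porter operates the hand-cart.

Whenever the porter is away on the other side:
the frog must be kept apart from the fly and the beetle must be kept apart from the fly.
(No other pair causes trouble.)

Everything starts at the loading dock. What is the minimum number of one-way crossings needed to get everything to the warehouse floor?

13

Counting alone: the porter can take at most 1 across per trip to the warehouse floor, so moving all 6 needs at least 6 loaded trips out, with a return between consecutive ones — at least 11 crossings.
The safety rule pushes this higher. Following every safe sequence of crossings, the most of the 6 that can be at the warehouse floor as the hand-cart arrives there on crossing 11 is 5 — never all 6.
So no plan with fewer than 13 crossings exists, and this one achieves 13:
1. Porter goes to the warehouse floor with the fly.  [the loading dock: the beetle, the frog, the mantis, the moth, the toad | the warehouse floor: the fly]
2. Porter goes back to the loading dock alone.  [the loading dock: the beetle, the frog, the mantis, the moth, the toad | the warehouse floor: the fly]
3. Porter goes to the warehouse floor with the frog.  [the loading dock: the beetle, the mantis, the moth, the toad | the warehouse floor: the fly, the frog]
4. Porter goes back to the loading dock with the fly.  [the loading dock: the beetle, the fly, the mantis, the moth, the toad | the warehouse floor: the frog]
5. Porter goes to the warehouse floor with the beetle.  [the loading dock: the fly, the mantis, the moth, the toad | the warehouse floor: the beetle, the frog]
6. Porter goes back to the loading dock alone.  [the loading dock: the fly, the mantis, the moth, the toad | the warehouse floor: the beetle, the frog]
7. Porter goes to the warehouse floor with the toad.  [the loading dock: the fly, the mantis, the moth | the warehouse floor: the beetle, the frog, the toad]
8. Porter goes back to the loading dock alone.  [the loading dock: the fly, the mantis, the moth | the warehouse floor: the beetle, the frog, the toad]
9. Porter goes to the warehouse floor with the mantis.  [the loading dock: the fly, the moth | the warehouse floor: the beetle, the frog, the mantis, the toad]
10. Porter goes back to the loading dock alone.  [the loading dock: the fly, the moth | the warehouse floor: the beetle, the frog, the mantis, the toad]
11. Porter goes to the warehouse floor with the moth.  [the loading dock: the fly | the warehouse floor: the beetle, the frog, the mantis, the moth, the toad]
12. Porter goes back to the loading dock alone.  [the loading dock: the fly | the warehouse floor: the beetle, the frog, the mantis, the moth, the toad]
13. Porter goes to the warehouse floor with the fly.  [the loading dock: — | the warehouse floor: the beetle, the fly, the frog, the mantis, the moth, the toad]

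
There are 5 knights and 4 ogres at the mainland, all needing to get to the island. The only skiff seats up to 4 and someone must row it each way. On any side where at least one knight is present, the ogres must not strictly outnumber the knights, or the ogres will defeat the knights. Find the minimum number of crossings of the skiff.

5

Counting alone: each trip to the island takes at most 4 across and each return brings at least 1 back, so after t trips out (and t−1 returns) at most 4t − (t−1) of the 9 are across; that first reaches 9 at t = 3, so at least 5 crossings are needed.
The plan below uses exactly 5 crossings, so it is optimal:
1. 3 ogres → the island.  (the mainland: 5K 1O; the island: 0K 3O)
2. 1 ogre ← the mainland.  (the mainland: 5K 2O; the island: 0K 2O)
3. 3 knights and 1 ogre → the island.  (the mainland: 2K 1O; the island: 3K 3O)
4. 1 ogre ← the mainland.  (the mainland: 2K 2O; the island: 3K 2O)
5. 2 knights and 2 ogres → the island.  (the mainland: 0K 0O; the island: 5K 4O)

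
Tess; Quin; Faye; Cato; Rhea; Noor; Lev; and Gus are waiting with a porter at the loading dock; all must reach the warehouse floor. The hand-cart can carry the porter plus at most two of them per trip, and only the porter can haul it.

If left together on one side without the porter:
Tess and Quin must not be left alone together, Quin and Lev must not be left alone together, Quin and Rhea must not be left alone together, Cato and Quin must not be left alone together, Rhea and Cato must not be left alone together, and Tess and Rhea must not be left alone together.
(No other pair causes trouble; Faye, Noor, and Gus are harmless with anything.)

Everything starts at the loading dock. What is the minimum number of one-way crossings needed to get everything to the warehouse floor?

13

Counting alone: the porter can take at most 2 across per trip to the warehouse floor, so moving all 8 needs at least 4 loaded trips out, with a return between consecutive ones — at least 7 crossings.
The safety rule pushes this higher. Following every safe sequence of crossings, the most of the 8 that can be at the warehouse floor as the hand-cart arrives there on crossings 7, 9, 11 is 5, 6, 7 respectively — never all 8.
So no plan with fewer than 13 crossings exists, and this one achieves 13:
1. Porter goes to the warehouse floor with Quin and Rhea.  [the loading dock: Cato, Faye, Gus, Lev, Noor, Tess | the warehouse floor: Quin, Rhea]
2. Porter goes back to the loading dock with Quin.  [the loading dock: Cato, Faye, Gus, Lev, Noor, Quin, Tess | the warehouse floor: Rhea]
3. Porter goes to the warehouse floor with Faye and Quin.  [the loading dock: Cato, Gus, Lev, Noor, Tess | the warehouse floor: Faye, Quin, Rhea]
4. Porter goes back to the loading dock with Quin.  [the loading dock: Cato, Gus, Lev, Noor, Quin, Tess | the warehouse floor: Faye, Rhea]
5. Porter goes to the warehouse floor with Noor and Quin.  [the loading dock: Cato, Gus, Lev, Tess | the warehouse floor: Faye, Noor, Quin, Rhea]
6. Porter goes back to the loading dock with Quin.  [the loading dock: Cato, Gus, Lev, Quin, Tess | the warehouse floor: Faye, Noor, Rhea]
7. Porter goes to the warehouse floor with Lev and Quin.  [the loading dock: Cato, Gus, Tess | the warehouse floor: Faye, Lev, Noor, Quin, Rhea]
8. Porter goes back to the loading dock with Quin.  [the loading dock: Cato, Gus, Quin, Tess | the warehouse floor: Faye, Lev, Noor, Rhea]
9. Porter goes to the warehouse floor with Cato and Tess.  [the loading dock: Gus, Quin | the warehouse floor: Cato, Faye, Lev, Noor, Rhea, Tess]
10. Porter goes back to the loading dock with Rhea.  [the loading dock: Gus, Quin, Rhea | the warehouse floor: Cato, Faye, Lev, Noor, Tess]
11. Porter goes to the warehouse floor with Gus and Quin.  [the loading dock: Rhea | the warehouse floor: Cato, Faye, Gus, Lev, Noor, Quin, Tess]
12. Porter goes back to the loading dock with Quin.  [the loading dock: Quin, Rhea | the warehouse floor: Cato, Faye, Gus, Lev, Noor, Tess]
13. Porter goes to the warehouse floor with Quin and Rhea.  [the loading dock: — | the warehouse floor: Cato, Faye, Gus, Lev, Noor, Quin, Rhea, Tess]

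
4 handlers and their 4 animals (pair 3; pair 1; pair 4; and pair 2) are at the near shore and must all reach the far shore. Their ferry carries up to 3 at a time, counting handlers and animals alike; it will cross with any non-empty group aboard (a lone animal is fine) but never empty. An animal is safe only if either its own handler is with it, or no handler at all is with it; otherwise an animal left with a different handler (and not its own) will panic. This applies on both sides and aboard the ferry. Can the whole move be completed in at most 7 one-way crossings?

No

Counting alone: each trip to the far shore takes at most 3 across and each return brings at least 1 back, so after t trips out (and t−1 returns) at most 3t − (t−1) of the 8 are across; that first reaches 8 at t = 4, so at least 7 crossings are needed.
The safety rule pushes this higher. Following every safe sequence of crossings, the most of the 8 that can be at the far shore as the ferry arrives there on crossing 7 is 7 — never all 8.
So the move cannot be finished within 7 crossings. (The shortest complete plan takes 9:)
1. animal 3 and handler 3 cross → the far shore.
2. handler 3 crosses ← the near shore.
3. animal 1, handler 1, and handler 3 cross → the far shore.
4. animal 3 and handler 3 cross ← the near shore.
5. handler 2, handler 3, and handler 4 cross → the far shore.
6. animal 1 crosses ← the near shore.
7. animal 1 and animal 3 cross → the far shore.
8. animal 3 crosses ← the near shore.
9. animal 2, animal 3, and animal 4 cross → the far shore.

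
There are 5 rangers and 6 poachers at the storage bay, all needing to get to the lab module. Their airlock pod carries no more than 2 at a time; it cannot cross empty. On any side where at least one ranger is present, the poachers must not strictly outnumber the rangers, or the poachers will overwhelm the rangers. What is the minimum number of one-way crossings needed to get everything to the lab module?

impossible

The poachers already outnumber the rangers at the storage bay before anyone moves, so the starting position itself is disallowed.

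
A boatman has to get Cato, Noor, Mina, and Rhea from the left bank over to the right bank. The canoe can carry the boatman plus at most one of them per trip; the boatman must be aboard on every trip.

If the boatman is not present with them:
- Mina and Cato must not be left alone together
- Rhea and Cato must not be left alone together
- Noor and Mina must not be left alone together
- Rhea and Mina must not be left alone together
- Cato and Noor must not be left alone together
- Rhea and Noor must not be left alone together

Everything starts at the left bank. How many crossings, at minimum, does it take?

Whatever the first load, the items left behind include a forbidden pair without the boatman. No opening move is safe, so no plan exists.

impossible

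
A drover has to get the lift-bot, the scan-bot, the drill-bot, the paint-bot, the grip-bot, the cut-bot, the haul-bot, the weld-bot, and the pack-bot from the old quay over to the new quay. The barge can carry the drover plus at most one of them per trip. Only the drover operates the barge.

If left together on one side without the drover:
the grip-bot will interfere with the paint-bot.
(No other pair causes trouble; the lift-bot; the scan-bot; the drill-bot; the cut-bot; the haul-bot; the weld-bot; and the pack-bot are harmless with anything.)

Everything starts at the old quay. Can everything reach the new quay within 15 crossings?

No

Counting alone: the drover can take at most 1 across per trip to the new quay, so moving all 9 needs at least 9 loaded trips out, with a return between consecutive ones — at least 17 crossings.
Since 15 < 17, 15 crossings cannot be enough. (The shortest complete plan in fact takes 17:)
1. Drover goes to the new quay with the paint-bot.
2. Drover goes back to the old quay alone.
3. Drover goes to the new quay with the lift-bot.
4. Drover goes back to the old quay alone.
5. Drover goes to the new quay with the scan-bot.
6. Drover goes back to the old quay alone.
7. Drover goes to the new quay with the drill-bot.
8. Drover goes back to the old quay alone.
9. Drover goes to the new quay with the cut-bot.
10. Drover goes back to the old quay alone.
11. Drover goes to the new quay with the haul-bot.
12. Drover goes back to the old quay alone.
13. Drover goes to the new quay with the weld-bot.
14. Drover goes back to the old quay alone.
15. Drover goes to the new quay with the pack-bot.
16. Drover goes back to the old quay alone.
17. Drover goes to the new quay with the grip-bot.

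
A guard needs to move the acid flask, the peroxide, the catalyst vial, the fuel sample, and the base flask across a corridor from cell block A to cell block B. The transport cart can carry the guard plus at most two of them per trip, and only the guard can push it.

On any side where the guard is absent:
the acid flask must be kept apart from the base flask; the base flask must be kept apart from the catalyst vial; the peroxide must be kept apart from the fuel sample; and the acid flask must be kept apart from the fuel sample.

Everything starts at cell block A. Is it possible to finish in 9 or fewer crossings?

Yes — this plan uses 7 crossings (≤ 9):
1. Guard goes to cell block B with the base flask and the fuel sample.
2. Guard goes back to cell block A alone.
3. Guard goes to cell block B with the acid flask.
4. Guard goes back to cell block A with the base flask and the fuel sample.
5. Guard goes to cell block B with the catalyst vial and the peroxide.
6. Guard goes back to cell block A alone.
7. Guard goes to cell block B with the base flask and the fuel sample.

Yes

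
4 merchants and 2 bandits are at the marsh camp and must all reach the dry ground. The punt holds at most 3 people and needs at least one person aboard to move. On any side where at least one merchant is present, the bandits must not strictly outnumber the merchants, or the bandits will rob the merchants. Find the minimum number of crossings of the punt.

5

Counting alone: each trip to the dry ground takes at most 3 across and each return brings at least 1 back, so after t trips out (and t−1 returns) at most 3t − (t−1) of the 6 are across; that first reaches 6 at t = 3, so at least 5 crossings are needed.
The plan below uses exactly 5 crossings, so it is optimal:
1. 2 bandits → the dry ground.  (the marsh camp: 4M 0B; the dry ground: 0M 2B)
2. 1 bandit ← the marsh camp.  (the marsh camp: 4M 1B; the dry ground: 0M 1B)
3. 2 merchants and 1 bandit → the dry ground.  (the marsh camp: 2M 0B; the dry ground: 2M 2B)
4. 1 bandit ← the marsh camp.  (the marsh camp: 2M 1B; the dry ground: 2M 1B)
5. 2 merchants and 1 bandit → the dry ground.  (the marsh camp: 0M 0B; the dry ground: 4M 2B)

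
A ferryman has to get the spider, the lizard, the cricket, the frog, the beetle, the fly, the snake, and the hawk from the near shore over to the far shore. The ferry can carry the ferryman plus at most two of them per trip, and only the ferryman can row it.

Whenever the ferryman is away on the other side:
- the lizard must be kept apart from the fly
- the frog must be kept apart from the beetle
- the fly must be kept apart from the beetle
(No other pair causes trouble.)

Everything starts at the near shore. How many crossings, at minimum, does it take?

Counting alone: the ferryman can take at most 2 across per trip to the far shore, so moving all 8 needs at least 4 loaded trips out, with a return between consecutive ones — at least 7 crossings.
The plan below uses exactly 7 crossings, so it is optimal:
1. Ferryman goes to the far shore with the beetle and the lizard.
2. Ferryman goes back to the near shore alone.
3. Ferryman goes to the far shore with the cricket and the spider.
4. Ferryman goes back to the near shore alone.
5. Ferryman goes to the far shore with the hawk and the snake.
6. Ferryman goes back to the near shore alone.
7. Ferryman goes to the far shore with the fly and the frog.

7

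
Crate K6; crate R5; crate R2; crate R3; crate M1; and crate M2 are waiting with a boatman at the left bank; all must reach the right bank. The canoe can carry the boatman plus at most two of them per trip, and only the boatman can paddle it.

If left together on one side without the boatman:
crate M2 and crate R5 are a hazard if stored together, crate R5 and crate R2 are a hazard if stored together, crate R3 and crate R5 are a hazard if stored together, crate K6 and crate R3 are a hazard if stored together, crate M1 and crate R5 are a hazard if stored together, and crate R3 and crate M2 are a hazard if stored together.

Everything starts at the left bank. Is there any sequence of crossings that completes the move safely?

1. Boatman goes to the right bank with crate R3 and crate R5.  [the left bank: crate K6, crate M1, crate M2, crate R2 | the right bank: crate R3, crate R5]
2. Boatman goes back to the left bank with crate R5.  [the left bank: crate K6, crate M1, crate M2, crate R2, crate R5 | the right bank: crate R3]
3. Boatman goes to the right bank with crate K6 and crate R5.  [the left bank: crate M1, crate M2, crate R2 | the right bank: crate K6, crate R3, crate R5]
4. Boatman goes back to the left bank with crate R3.  [the left bank: crate M1, crate M2, crate R2, crate R3 | the right bank: crate K6, crate R5]
5. Boatman goes to the right bank with crate M2 and crate R2.  [the left bank: crate M1, crate R3 | the right bank: crate K6, crate M2, crate R2, crate R5]
6. Boatman goes back to the left bank with crate R5.  [the left bank: crate M1, crate R3, crate R5 | the right bank: crate K6, crate M2, crate R2]
7. Boatman goes to the right bank with crate M1 and crate R5.  [the left bank: crate R3 | the right bank: crate K6, crate M1, crate M2, crate R2, crate R5]
8. Boatman goes back to the left bank with crate R5.  [the left bank: crate R3, crate R5 | the right bank: crate K6, crate M1, crate M2, crate R2]
9. Boatman goes to the right bank with crate R3 and crate R5.  [the left bank: — | the right bank: crate K6, crate M1, crate M2, crate R2, crate R3, crate R5]

Yes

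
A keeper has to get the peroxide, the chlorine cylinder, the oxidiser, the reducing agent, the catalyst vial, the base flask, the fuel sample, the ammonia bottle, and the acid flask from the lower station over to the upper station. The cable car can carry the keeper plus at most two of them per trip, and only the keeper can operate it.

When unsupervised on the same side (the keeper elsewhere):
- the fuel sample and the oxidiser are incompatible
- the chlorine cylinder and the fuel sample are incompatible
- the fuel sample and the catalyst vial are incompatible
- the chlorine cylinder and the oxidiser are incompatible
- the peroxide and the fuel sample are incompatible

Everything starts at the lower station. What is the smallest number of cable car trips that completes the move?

15

Counting alone: the keeper can take at most 2 across per trip to the upper station, so moving all 9 needs at least 5 loaded trips out, with a return between consecutive ones — at least 9 crossings.
The safety rule pushes this higher. Following every safe sequence of crossings, the most of the 9 that can be at the upper station as the cable car arrives there on crossings 9, 11, 13 is 6, 7, 8 respectively — never all 9.
So no plan with fewer than 15 crossings exists, and this one achieves 15:
1. Keeper goes to the upper station with the chlorine cylinder and the fuel sample.
2. Keeper goes back to the lower station with the chlorine cylinder.
3. Keeper goes to the upper station with the chlorine cylinder and the peroxide.
4. Keeper goes back to the lower station with the fuel sample.
5. Keeper goes to the upper station with the catalyst vial and the oxidiser.
6. Keeper goes back to the lower station with the chlorine cylinder.
7. Keeper goes to the upper station with the chlorine cylinder and the reducing agent.
8. Keeper goes back to the lower station with the chlorine cylinder.
9. Keeper goes to the upper station with the base flask and the chlorine cylinder.
10. Keeper goes back to the lower station with the chlorine cylinder.
11. Keeper goes to the upper station with the ammonia bottle and the chlorine cylinder.
12. Keeper goes back to the lower station with the chlorine cylinder.
13. Keeper goes to the upper station with the acid flask and the chlorine cylinder.
14. Keeper goes back to the lower station with the chlorine cylinder.
15. Keeper goes to the upper station with the chlorine cylinder and the fuel sample.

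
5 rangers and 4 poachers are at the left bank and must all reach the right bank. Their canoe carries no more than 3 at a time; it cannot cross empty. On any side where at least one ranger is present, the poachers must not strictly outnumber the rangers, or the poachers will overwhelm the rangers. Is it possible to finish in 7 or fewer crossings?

Yes

Yes — this plan uses 7 crossings (≤ 7):
1. 3 poachers → the right bank.  (the left bank: 5R 1P; the right bank: 0R 3P)
2. 1 poacher ← the left bank.  (the left bank: 5R 2P; the right bank: 0R 2P)
3. 3 rangers → the right bank.  (the left bank: 2R 2P; the right bank: 3R 2P)
4. 1 ranger ← the left bank.  (the left bank: 3R 2P; the right bank: 2R 2P)
5. 2 rangers and 1 poacher → the right bank.  (the left bank: 1R 1P; the right bank: 4R 3P)
6. 1 ranger ← the left bank.  (the left bank: 2R 1P; the right bank: 3R 3P)
7. 2 rangers and 1 poacher → the right bank.  (the left bank: 0R 0P; the right bank: 5R 4P)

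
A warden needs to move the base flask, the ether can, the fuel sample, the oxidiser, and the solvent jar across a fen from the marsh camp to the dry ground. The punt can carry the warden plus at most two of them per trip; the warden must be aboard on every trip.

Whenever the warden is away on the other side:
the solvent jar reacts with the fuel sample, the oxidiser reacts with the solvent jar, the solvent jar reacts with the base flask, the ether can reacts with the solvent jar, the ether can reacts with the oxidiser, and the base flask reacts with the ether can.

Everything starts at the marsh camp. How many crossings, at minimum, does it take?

7

Counting alone: the warden can take at most 2 across per trip to the dry ground, so moving all 5 needs at least 3 loaded trips out, with a return between consecutive ones — at least 5 crossings.
The safety rule pushes this higher. Following every safe sequence of crossings, the most of the 5 that can be at the dry ground as the punt arrives there on crossing 5 is 4 — never all 5.
So no plan with fewer than 7 crossings exists, and this one achieves 7:
1. Warden goes to the dry ground with the ether can and the solvent jar.
2. Warden goes back to the marsh camp with the ether can.
3. Warden goes to the dry ground with the base flask and the oxidiser.
4. Warden goes back to the marsh camp with the solvent jar.
5. Warden goes to the dry ground with the ether can and the fuel sample.
6. Warden goes back to the marsh camp with the ether can.
7. Warden goes to the dry ground with the ether can and the solvent jar.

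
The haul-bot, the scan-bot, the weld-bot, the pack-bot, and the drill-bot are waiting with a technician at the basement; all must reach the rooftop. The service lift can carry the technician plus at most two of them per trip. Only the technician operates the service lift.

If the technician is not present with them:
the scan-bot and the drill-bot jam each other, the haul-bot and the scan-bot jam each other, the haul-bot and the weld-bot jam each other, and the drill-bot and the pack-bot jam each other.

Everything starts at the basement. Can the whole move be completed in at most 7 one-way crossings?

Yes

Yes — this plan uses 7 crossings (≤ 7):
1. Technician goes to the rooftop with the drill-bot and the haul-bot.  [the basement: the pack-bot, the scan-bot, the weld-bot | the rooftop: the drill-bot, the haul-bot]
2. Technician goes back to the basement alone.  [the basement: the pack-bot, the scan-bot, the weld-bot | the rooftop: the drill-bot, the haul-bot]
3. Technician goes to the rooftop with the scan-bot.  [the basement: the pack-bot, the weld-bot | the rooftop: the drill-bot, the haul-bot, the scan-bot]
4. Technician goes back to the basement with the drill-bot and the haul-bot.  [the basement: the drill-bot, the haul-bot, the pack-bot, the weld-bot | the rooftop: the scan-bot]
5. Technician goes to the rooftop with the pack-bot and the weld-bot.  [the basement: the drill-bot, the haul-bot | the rooftop: the pack-bot, the scan-bot, the weld-bot]
6. Technician goes back to the basement alone.  [the basement: the drill-bot, the haul-bot | the rooftop: the pack-bot, the scan-bot, the weld-bot]
7. Technician goes to the rooftop with the drill-bot and the haul-bot.  [the basement: — | the rooftop: the drill-bot, the haul-bot, the pack-bot, the scan-bot, the weld-bot]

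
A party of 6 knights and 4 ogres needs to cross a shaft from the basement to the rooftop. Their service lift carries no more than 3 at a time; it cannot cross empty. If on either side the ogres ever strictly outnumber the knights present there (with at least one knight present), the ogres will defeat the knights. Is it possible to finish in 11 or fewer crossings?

Yes

Yes — this plan uses 9 crossings (≤ 11):
1. 2 ogres → the rooftop.  (the basement: 6K 2O; the rooftop: 0K 2O)
2. 1 ogre ← the basement.  (the basement: 6K 3O; the rooftop: 0K 1O)
3. 3 ogres → the rooftop.  (the basement: 6K 0O; the rooftop: 0K 4O)
4. 1 ogre ← the basement.  (the basement: 6K 1O; the rooftop: 0K 3O)
5. 3 knights → the rooftop.  (the basement: 3K 1O; the rooftop: 3K 3O)
6. 1 ogre ← the basement.  (the basement: 3K 2O; the rooftop: 3K 2O)
7. 1 knight and 2 ogres → the rooftop.  (the basement: 2K 0O; the rooftop: 4K 4O)
8. 1 ogre ← the basement.  (the basement: 2K 1O; the rooftop: 4K 3O)
9. 2 knights and 1 ogre → the rooftop.  (the basement: 0K 0O; the rooftop: 6K 4O)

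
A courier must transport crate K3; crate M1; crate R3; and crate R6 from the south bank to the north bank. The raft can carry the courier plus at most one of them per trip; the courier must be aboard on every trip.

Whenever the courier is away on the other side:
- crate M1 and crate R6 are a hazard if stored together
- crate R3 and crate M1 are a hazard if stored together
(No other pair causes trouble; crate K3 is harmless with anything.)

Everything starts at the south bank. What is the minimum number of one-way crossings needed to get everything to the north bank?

9

Counting alone: the courier can take at most 1 across per trip to the north bank, so moving all 4 needs at least 4 loaded trips out, with a return between consecutive ones — at least 7 crossings.
The safety rule pushes this higher. Following every safe sequence of crossings, the most of the 4 that can be at the north bank as the raft arrives there on crossing 7 is 3 — never all 4.
So no plan with fewer than 9 crossings exists, and this one achieves 9:
1. Courier goes to the north bank with crate M1.  [the south bank: crate K3, crate R3, crate R6 | the north bank: crate M1]
2. Courier goes back to the south bank alone.  [the south bank: crate K3, crate R3, crate R6 | the north bank: crate M1]
3. Courier goes to the north bank with crate K3.  [the south bank: crate R3, crate R6 | the north bank: crate K3, crate M1]
4. Courier goes back to the south bank alone.  [the south bank: crate R3, crate R6 | the north bank: crate K3, crate M1]
5. Courier goes to the north bank with crate R3.  [the south bank: crate R6 | the north bank: crate K3, crate M1, crate R3]
6. Courier goes back to the south bank with crate M1.  [the south bank: crate M1, crate R6 | the north bank: crate K3, crate R3]
7. Courier goes to the north bank with crate R6.  [the south bank: crate M1 | the north bank: crate K3, crate R3, crate R6]
8. Courier goes back to the south bank alone.  [the south bank: crate M1 | the north bank: crate K3, crate R3, crate R6]
9. Courier goes to the north bank with crate M1.  [the south bank: — | the north bank: crate K3, crate M1, crate R3, crate R6]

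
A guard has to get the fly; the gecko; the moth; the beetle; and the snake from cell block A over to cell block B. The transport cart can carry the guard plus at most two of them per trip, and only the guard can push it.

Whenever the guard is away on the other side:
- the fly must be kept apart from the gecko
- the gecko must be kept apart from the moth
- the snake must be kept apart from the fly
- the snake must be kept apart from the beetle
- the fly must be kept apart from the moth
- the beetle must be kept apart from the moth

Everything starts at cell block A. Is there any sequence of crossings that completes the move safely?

Whatever the first load, the items left behind include a forbidden pair without the guard. No opening move is safe, so no plan exists.

No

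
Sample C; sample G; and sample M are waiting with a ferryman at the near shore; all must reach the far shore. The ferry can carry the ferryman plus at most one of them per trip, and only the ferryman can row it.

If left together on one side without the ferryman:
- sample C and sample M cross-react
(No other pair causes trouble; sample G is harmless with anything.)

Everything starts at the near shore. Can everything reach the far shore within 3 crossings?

No

Counting alone: the ferryman can take at most 1 across per trip to the far shore, so moving all 3 needs at least 3 loaded trips out, with a return between consecutive ones — at least 5 crossings.
Since 3 < 5, 3 crossings cannot be enough. (The shortest complete plan in fact takes 5:)
1. Ferryman goes to the far shore with sample C.
2. Ferryman goes back to the near shore alone.
3. Ferryman goes to the far shore with sample G.
4. Ferryman goes back to the near shore alone.
5. Ferryman goes to the far shore with sample M.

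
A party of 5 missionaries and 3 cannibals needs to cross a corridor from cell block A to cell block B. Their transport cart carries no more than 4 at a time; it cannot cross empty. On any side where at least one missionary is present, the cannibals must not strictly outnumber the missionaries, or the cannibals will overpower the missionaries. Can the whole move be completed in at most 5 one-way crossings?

Yes

Yes — this plan uses 5 crossings (≤ 5):
1. 2 cannibals → cell block B.  (cell block A: 5M 1C; cell block B: 0M 2C)
2. 1 cannibal ← cell block A.  (cell block A: 5M 2C; cell block B: 0M 1C)
3. 3 missionaries and 1 cannibal → cell block B.  (cell block A: 2M 1C; cell block B: 3M 2C)
4. 1 cannibal ← cell block A.  (cell block A: 2M 2C; cell block B: 3M 1C)
5. 2 missionaries and 2 cannibals → cell block B.  (cell block A: 0M 0C; cell block B: 5M 3C)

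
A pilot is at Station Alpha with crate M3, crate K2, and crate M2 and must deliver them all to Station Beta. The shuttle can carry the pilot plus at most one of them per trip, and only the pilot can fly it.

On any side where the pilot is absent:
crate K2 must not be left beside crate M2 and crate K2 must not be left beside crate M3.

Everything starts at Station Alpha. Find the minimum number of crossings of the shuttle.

7

Counting alone: the pilot can take at most 1 across per trip to Station Beta, so moving all 3 needs at least 3 loaded trips out, with a return between consecutive ones — at least 5 crossings.
The safety rule pushes this higher. Following every safe sequence of crossings, the most of the 3 that can be at Station Beta as the shuttle arrives there on crossing 5 is 2 — never all 3.
So no plan with fewer than 7 crossings exists, and this one achieves 7:
1. Pilot goes to Station Beta with crate K2.  [Station Alpha: crate M2, crate M3 | Station Beta: crate K2]
2. Pilot goes back to Station Alpha alone.  [Station Alpha: crate M2, crate M3 | Station Beta: crate K2]
3. Pilot goes to Station Beta with crate M3.  [Station Alpha: crate M2 | Station Beta: crate K2, crate M3]
4. Pilot goes back to Station Alpha with crate K2.  [Station Alpha: crate K2, crate M2 | Station Beta: crate M3]
5. Pilot goes to Station Beta with crate M2.  [Station Alpha: crate K2 | Station Beta: crate M2, crate M3]
6. Pilot goes back to Station Alpha alone.  [Station Alpha: crate K2 | Station Beta: crate M2, crate M3]
7. Pilot goes to Station Beta with crate K2.  [Station Alpha: — | Station Beta: crate K2, crate M2, crate M3]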